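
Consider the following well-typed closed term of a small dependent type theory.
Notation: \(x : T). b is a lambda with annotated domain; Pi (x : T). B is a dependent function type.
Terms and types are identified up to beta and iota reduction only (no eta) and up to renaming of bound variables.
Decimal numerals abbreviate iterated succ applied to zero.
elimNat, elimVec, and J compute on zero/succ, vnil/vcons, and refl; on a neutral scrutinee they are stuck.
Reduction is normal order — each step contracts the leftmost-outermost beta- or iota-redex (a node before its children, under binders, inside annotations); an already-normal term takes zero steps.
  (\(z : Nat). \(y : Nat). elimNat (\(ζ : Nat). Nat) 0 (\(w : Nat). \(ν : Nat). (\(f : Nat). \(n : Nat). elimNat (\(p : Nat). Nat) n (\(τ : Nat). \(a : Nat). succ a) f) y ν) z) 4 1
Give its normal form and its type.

resulting normal form:
  4
type:
  Nat
observation: 39 normal-order steps separate the term from its normal form.


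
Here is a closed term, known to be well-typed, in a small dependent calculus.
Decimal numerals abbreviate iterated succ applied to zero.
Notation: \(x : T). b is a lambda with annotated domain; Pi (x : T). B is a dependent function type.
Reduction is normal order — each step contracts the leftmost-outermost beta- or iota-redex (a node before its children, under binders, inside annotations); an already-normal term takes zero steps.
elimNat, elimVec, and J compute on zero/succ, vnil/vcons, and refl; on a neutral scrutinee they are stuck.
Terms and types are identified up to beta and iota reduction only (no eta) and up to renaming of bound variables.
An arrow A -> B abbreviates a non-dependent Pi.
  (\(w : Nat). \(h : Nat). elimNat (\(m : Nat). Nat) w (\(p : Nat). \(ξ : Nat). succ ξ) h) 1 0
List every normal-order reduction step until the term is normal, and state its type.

reduction (normal order):
  (\(w : Nat). \(h : Nat). elimNat (\(m : Nat). Nat) w (\(p : Nat). \(ξ : Nat). succ ξ) h) 1 0
  ~> (\(w : Nat). elimNat (\(h : Nat). Nat) 1 (\(m : Nat). \(p : Nat). succ p) w) 0
  ~> elimNat (\(w : Nat). Nat) 1 (\(h : Nat). \(m : Nat). succ m) 0
  ~> 1
the term's type:
  Nat


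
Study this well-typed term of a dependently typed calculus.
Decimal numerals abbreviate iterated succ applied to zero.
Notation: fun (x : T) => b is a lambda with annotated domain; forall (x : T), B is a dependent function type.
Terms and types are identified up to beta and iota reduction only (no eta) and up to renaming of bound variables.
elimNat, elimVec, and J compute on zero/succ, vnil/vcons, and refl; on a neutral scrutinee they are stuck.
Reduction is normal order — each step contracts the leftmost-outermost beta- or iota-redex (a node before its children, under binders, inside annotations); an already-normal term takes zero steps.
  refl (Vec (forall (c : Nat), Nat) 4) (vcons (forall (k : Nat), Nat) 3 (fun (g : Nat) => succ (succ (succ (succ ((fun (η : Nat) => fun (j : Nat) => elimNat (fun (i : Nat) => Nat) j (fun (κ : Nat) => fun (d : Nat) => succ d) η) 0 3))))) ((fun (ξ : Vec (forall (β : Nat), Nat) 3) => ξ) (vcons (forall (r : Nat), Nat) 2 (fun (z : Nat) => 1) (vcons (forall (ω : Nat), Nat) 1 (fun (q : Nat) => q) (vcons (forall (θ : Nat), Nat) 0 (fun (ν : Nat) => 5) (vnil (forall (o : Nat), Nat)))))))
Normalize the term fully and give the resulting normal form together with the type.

reduced normal form:
  refl (Vec (forall (c : Nat), Nat) 4) (vcons (forall (k : Nat), Nat) 3 (fun (g : Nat) => 7) (vcons (forall (η : Nat), Nat) 2 (fun (j : Nat) => 1) (vcons (forall (i : Nat), Nat) 1 (fun (κ : Nat) => κ) (vcons (forall (d : Nat), Nat) 0 (fun (ξ : Nat) => 5) (vnil (forall (β : Nat), Nat))))))
inferred type:
  Eq (Vec (forall (c : Nat), Nat) 4) (vcons (forall (k : Nat), Nat) 3 (fun (g : Nat) => 7) (vcons (forall (η : Nat), Nat) 2 (fun (j : Nat) => 1) (vcons (forall (i : Nat), Nat) 1 (fun (κ : Nat) => κ) (vcons (forall (d : Nat), Nat) 0 (fun (ξ : Nat) => 5) (vnil (forall (β : Nat), Nat)))))) (vcons (forall (r : Nat), Nat) 3 (fun (z : Nat) => 7) (vcons (forall (ω : Nat), Nat) 2 (fun (q : Nat) => 1) (vcons (forall (θ : Nat), Nat) 1 (fun (ν : Nat) => ν) (vcons (forall (o : Nat), Nat) 0 (fun (δ : Nat) => 5) (vnil (forall (x : Nat), Nat))))))


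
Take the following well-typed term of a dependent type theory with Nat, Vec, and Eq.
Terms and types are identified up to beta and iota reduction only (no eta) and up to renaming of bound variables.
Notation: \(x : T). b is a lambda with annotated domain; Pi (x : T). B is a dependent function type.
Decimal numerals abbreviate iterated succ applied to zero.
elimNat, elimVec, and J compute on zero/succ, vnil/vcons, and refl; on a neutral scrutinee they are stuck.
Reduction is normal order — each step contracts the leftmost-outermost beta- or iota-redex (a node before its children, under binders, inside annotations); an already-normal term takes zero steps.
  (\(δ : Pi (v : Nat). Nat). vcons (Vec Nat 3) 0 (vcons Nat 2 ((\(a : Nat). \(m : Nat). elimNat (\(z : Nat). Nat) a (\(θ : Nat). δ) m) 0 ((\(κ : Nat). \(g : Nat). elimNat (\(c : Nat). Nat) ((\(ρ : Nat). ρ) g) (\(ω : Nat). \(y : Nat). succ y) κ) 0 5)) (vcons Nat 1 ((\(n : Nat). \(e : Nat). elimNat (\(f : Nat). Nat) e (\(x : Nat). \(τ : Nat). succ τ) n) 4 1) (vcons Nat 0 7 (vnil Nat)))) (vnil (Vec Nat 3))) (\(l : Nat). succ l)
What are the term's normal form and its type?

resulting normal form:
  vcons (Vec Nat 3) 0 (vcons Nat 2 5 (vcons Nat 1 5 (vcons Nat 0 7 (vnil Nat)))) (vnil (Vec Nat 3))
the term's type:
  Vec (Vec Nat 3) 1


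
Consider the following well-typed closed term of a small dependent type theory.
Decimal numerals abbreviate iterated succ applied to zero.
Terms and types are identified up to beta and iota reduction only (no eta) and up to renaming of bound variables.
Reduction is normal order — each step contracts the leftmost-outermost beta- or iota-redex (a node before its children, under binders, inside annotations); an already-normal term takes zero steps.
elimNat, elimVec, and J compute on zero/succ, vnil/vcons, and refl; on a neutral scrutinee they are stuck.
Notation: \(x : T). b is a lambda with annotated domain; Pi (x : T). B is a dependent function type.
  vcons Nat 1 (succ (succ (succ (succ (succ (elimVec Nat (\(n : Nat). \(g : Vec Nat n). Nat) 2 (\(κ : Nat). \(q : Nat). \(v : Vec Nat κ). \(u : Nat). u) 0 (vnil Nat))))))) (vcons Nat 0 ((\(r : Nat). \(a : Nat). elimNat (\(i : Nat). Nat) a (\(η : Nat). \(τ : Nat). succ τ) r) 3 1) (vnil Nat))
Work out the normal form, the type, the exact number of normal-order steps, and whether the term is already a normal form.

resulting normal form:
  vcons Nat 1 7 (vcons Nat 0 4 (vnil Nat))
inferred type:
  Vec Nat 2
normal-order step count: 13
term was already normal: no
first contracted redex: an elimVec iota-redex


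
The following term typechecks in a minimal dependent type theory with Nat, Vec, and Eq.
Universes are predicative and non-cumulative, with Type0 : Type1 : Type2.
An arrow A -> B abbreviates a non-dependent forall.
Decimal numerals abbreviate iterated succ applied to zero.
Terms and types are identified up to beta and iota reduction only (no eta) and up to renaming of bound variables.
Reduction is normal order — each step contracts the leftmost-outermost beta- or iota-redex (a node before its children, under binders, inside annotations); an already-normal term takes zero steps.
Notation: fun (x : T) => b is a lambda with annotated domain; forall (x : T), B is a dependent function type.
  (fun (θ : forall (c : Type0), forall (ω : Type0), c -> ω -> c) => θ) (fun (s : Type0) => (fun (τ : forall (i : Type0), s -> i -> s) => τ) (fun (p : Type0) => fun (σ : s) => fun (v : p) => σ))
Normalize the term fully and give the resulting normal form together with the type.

resulting normal form:
  fun (θ : Type0) => fun (c : Type0) => fun (ω : θ) => fun (s : c) => ω
inferred type:
  forall (θ : Type0), forall (c : Type0), θ -> c -> θ
observation: contracting a beta-redex first, the term normalizes in 2 steps.


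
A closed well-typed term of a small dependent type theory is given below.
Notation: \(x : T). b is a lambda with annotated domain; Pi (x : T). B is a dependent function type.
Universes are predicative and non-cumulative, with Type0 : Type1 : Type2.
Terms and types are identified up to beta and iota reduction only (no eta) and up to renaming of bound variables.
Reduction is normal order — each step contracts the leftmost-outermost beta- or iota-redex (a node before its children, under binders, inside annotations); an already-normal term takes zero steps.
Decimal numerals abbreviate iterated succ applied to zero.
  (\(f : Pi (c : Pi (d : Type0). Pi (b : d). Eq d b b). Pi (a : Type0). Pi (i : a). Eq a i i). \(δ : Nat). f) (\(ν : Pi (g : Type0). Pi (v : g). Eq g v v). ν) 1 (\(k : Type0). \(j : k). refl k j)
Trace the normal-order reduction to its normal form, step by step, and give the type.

reduction (normal order):
  (\(f : Pi (c : Pi (d : Type0). Pi (b : d). Eq d b b). Pi (a : Type0). Pi (i : a). Eq a i i). \(δ : Nat). f) (\(ν : Pi (g : Type0). Pi (v : g). Eq g v v). ν) 1 (\(k : Type0). \(j : k). refl k j)
  ~> (\(f : Nat). \(c : Pi (d : Type0). Pi (b : d). Eq d b b). c) 1 (\(a : Type0). \(i : a). refl a i)
  ~> (\(f : Pi (c : Type0). Pi (d : c). Eq c d d). f) (\(b : Type0). \(a : b). refl b a)
  ~> \(f : Type0). \(c : f). refl f c
inferred type:
  Pi (f : Type0). Pi (c : f). Eq f c c


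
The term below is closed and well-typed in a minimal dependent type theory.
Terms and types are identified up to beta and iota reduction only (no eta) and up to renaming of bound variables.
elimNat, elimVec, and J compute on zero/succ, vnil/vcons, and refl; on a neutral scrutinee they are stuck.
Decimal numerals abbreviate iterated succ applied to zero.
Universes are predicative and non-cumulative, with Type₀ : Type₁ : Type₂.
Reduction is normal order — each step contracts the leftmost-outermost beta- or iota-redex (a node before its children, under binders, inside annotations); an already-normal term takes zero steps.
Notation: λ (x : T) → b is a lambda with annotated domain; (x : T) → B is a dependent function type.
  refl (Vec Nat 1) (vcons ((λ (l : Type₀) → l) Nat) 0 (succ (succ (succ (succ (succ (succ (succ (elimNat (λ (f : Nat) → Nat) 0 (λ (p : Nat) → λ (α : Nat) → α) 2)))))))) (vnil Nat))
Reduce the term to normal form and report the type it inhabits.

reduced normal form:
  refl (Vec Nat 1) (vcons Nat 0 7 (vnil Nat))
type:
  Eq (Vec Nat 1) (vcons Nat 0 7 (vnil Nat)) (vcons Nat 0 7 (vnil Nat))
observation: 8 normal-order steps separate the term from its normal form.


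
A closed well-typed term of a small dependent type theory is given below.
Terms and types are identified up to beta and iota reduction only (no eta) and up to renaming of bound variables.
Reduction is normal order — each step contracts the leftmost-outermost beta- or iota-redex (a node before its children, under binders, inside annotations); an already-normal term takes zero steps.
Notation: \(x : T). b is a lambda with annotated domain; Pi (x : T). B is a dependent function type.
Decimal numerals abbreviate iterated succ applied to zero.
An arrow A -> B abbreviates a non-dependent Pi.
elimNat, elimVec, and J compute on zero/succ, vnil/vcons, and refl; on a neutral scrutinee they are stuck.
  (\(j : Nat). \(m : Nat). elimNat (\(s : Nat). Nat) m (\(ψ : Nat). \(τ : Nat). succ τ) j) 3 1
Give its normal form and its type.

normal form:
  4
inferred type:
  Nat


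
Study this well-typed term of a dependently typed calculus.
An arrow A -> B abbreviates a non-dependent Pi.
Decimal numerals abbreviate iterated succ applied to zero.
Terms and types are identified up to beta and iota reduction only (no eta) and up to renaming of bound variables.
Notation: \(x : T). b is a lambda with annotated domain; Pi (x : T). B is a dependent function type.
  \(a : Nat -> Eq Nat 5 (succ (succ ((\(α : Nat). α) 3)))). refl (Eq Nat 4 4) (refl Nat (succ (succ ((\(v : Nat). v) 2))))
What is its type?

type:
  (Nat -> Eq Nat 5 5) -> Eq (Eq Nat 4 4) (refl Nat 4) (refl Nat 4)


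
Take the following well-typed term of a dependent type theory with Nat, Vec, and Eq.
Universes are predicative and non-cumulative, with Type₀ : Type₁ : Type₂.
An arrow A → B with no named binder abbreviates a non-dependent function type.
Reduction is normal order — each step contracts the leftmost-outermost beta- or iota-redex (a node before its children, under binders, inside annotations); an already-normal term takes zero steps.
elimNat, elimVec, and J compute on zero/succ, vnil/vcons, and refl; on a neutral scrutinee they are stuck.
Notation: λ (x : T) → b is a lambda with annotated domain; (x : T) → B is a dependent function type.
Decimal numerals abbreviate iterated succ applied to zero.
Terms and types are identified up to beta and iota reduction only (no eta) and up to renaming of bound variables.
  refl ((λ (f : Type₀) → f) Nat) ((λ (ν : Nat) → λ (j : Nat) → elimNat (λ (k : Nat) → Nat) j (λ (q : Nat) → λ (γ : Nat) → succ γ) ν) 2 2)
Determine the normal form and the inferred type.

reduced normal form:
  refl Nat 4
inferred type:
  Eq Nat 4 4


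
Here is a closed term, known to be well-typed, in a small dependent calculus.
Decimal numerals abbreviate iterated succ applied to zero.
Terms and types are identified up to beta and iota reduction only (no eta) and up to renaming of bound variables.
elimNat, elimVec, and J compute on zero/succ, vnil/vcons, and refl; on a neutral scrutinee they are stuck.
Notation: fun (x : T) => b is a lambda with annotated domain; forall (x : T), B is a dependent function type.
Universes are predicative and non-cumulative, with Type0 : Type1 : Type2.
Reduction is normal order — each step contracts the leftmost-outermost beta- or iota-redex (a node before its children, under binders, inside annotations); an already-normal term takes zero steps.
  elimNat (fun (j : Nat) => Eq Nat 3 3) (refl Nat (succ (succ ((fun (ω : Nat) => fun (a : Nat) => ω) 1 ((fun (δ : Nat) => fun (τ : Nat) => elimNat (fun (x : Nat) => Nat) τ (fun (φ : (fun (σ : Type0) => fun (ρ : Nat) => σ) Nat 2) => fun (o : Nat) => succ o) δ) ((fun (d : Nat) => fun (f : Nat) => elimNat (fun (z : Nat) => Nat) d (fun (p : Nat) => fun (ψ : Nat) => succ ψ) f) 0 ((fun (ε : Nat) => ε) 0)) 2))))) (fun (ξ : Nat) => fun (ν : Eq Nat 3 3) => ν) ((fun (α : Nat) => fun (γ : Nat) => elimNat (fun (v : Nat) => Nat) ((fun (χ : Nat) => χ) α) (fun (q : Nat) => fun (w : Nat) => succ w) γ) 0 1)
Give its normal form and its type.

normal form:
  refl Nat 3
type:
  Eq Nat 3 3
observation: the leftmost-outermost redex is a beta-redex, and normalization takes 13 steps.


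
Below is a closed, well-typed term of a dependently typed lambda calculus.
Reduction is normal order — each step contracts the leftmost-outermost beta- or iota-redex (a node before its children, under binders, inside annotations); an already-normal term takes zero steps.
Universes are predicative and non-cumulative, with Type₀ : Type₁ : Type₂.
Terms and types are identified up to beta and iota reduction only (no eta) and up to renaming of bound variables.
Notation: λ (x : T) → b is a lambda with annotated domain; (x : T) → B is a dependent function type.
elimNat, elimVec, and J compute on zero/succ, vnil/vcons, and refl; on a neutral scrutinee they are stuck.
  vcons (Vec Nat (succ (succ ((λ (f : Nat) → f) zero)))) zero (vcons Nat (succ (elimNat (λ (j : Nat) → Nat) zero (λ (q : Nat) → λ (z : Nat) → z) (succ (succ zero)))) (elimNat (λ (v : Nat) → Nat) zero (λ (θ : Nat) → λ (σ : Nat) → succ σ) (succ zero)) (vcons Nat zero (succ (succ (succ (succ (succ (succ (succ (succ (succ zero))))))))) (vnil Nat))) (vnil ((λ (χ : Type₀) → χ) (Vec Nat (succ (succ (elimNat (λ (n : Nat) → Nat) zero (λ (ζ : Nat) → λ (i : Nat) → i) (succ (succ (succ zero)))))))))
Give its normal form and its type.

resulting normal form:
  vcons (Vec Nat (succ (succ zero))) zero (vcons Nat (succ zero) (succ zero) (vcons Nat zero (succ (succ (succ (succ (succ (succ (succ (succ (succ zero))))))))) (vnil Nat))) (vnil (Vec Nat (succ (succ zero))))
the term's type:
  Vec (Vec Nat (succ (succ zero))) (succ zero)


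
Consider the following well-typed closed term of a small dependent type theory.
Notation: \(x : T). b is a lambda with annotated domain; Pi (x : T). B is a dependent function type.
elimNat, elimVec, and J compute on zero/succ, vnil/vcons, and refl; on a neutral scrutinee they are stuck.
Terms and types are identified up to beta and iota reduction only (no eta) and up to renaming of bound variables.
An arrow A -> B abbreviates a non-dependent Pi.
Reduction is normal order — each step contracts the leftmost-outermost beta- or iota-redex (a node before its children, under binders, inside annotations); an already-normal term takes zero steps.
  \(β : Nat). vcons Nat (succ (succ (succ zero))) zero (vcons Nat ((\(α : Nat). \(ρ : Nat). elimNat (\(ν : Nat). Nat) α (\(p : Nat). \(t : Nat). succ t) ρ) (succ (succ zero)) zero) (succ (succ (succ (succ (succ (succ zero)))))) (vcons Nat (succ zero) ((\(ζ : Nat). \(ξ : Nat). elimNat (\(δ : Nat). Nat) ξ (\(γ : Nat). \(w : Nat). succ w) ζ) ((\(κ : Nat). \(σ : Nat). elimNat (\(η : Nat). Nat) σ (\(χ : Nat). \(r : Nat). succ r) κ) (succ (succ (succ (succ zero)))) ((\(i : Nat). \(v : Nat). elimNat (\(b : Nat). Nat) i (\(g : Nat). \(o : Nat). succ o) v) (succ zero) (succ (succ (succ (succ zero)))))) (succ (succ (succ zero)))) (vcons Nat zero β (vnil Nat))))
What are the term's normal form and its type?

normal form:
  \(β : Nat). vcons Nat (succ (succ (succ zero))) zero (vcons Nat (succ (succ zero)) (succ (succ (succ (succ (succ (succ zero)))))) (vcons Nat (succ zero) (succ (succ (succ (succ (succ (succ (succ (succ (succ (succ (succ (succ zero)))))))))))) (vcons Nat zero β (vnil Nat))))
inferred type:
  Nat -> Vec Nat (succ (succ (succ (succ zero))))


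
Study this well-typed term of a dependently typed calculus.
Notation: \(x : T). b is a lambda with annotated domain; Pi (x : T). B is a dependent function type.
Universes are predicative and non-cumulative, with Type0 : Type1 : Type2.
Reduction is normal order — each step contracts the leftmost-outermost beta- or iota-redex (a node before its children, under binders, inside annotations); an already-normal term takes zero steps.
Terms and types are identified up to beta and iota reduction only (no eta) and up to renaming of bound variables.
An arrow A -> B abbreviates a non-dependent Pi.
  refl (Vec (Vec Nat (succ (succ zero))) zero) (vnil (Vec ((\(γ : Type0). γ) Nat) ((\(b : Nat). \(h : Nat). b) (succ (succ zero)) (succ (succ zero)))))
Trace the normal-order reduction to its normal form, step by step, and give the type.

normal-order reduction sequence:
  refl (Vec (Vec Nat (succ (succ zero))) zero) (vnil (Vec ((\(γ : Type0). γ) Nat) ((\(b : Nat). \(h : Nat). b) (succ (succ zero)) (succ (succ zero)))))
  ~> refl (Vec (Vec Nat (succ (succ zero))) zero) (vnil (Vec Nat ((\(γ : Nat). \(b : Nat). γ) (succ (succ zero)) (succ (succ zero)))))
  ~> refl (Vec (Vec Nat (succ (succ zero))) zero) (vnil (Vec Nat ((\(γ : Nat). succ (succ zero)) (succ (succ zero)))))
  ~> refl (Vec (Vec Nat (succ (succ zero))) zero) (vnil (Vec Nat (succ (succ zero))))
inferred type:
  Eq (Vec (Vec Nat (succ (succ zero))) zero) (vnil (Vec Nat (succ (succ zero)))) (vnil (Vec Nat (succ (succ zero))))


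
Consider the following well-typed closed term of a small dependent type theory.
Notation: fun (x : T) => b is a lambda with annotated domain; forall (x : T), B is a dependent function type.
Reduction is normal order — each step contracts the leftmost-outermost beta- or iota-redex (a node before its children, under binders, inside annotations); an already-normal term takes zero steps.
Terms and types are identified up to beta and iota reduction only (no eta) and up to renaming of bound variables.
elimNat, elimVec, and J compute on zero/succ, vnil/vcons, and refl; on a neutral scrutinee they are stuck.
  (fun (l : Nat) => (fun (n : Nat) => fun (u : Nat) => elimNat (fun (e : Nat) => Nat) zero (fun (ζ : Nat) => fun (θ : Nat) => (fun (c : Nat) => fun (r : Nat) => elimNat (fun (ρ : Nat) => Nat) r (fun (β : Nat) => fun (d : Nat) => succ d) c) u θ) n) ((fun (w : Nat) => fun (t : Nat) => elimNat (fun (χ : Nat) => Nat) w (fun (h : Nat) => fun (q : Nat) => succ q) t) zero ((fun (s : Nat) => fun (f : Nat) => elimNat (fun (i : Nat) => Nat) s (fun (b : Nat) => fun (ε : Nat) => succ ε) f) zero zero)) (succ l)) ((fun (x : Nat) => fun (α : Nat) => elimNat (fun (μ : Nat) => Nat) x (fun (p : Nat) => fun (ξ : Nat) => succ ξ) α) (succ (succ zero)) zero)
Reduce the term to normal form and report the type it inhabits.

reduced normal form:
  zero
type:
  Nat
observation: 25 normal-order steps separate the term from its normal form.


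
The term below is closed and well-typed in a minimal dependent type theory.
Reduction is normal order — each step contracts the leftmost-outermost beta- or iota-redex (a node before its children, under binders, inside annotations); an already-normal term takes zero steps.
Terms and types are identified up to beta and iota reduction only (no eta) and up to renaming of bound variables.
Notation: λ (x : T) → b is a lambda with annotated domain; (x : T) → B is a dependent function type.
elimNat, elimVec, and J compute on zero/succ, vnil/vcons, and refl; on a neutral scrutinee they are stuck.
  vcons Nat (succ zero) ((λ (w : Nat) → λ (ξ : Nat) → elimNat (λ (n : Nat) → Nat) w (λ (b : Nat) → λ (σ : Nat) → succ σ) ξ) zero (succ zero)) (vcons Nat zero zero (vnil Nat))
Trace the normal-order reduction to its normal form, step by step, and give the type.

normal-order reduction sequence:
  vcons Nat (succ zero) ((λ (w : Nat) → λ (ξ : Nat) → elimNat (λ (n : Nat) → Nat) w (λ (b : Nat) → λ (σ : Nat) → succ σ) ξ) zero (succ zero)) (vcons Nat zero zero (vnil Nat))
  ~> vcons Nat (succ zero) ((λ (w : Nat) → elimNat (λ (ξ : Nat) → Nat) zero (λ (n : Nat) → λ (b : Nat) → succ b) w) (succ zero)) (vcons Nat zero zero (vnil Nat))
  ~> vcons Nat (succ zero) (elimNat (λ (w : Nat) → Nat) zero (λ (ξ : Nat) → λ (n : Nat) → succ n) (succ zero)) (vcons Nat zero zero (vnil Nat))
  ~> vcons Nat (succ zero) ((λ (w : Nat) → λ (ξ : Nat) → succ ξ) zero (elimNat (λ (n : Nat) → Nat) zero (λ (b : Nat) → λ (σ : Nat) → succ σ) zero)) (vcons Nat zero zero (vnil Nat))
  ~> vcons Nat (succ zero) ((λ (w : Nat) → succ w) (elimNat (λ (ξ : Nat) → Nat) zero (λ (n : Nat) → λ (b : Nat) → succ b) zero)) (vcons Nat zero zero (vnil Nat))
  ~> vcons Nat (succ zero) (succ (elimNat (λ (w : Nat) → Nat) zero (λ (ξ : Nat) → λ (n : Nat) → succ n) zero)) (vcons Nat zero zero (vnil Nat))
  ~> vcons Nat (succ zero) (succ zero) (vcons Nat zero zero (vnil Nat))
the term's type:
  Vec Nat (succ (succ zero))


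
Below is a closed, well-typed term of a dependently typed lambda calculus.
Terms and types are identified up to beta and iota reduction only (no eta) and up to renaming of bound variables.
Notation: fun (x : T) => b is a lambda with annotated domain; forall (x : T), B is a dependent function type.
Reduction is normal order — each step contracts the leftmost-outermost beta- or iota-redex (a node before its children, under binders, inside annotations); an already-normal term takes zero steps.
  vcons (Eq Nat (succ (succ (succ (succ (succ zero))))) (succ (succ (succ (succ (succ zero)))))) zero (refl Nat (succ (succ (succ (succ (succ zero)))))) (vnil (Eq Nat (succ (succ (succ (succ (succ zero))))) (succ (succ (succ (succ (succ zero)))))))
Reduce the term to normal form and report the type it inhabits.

resulting normal form:
  vcons (Eq Nat (succ (succ (succ (succ (succ zero))))) (succ (succ (succ (succ (succ zero)))))) zero (refl Nat (succ (succ (succ (succ (succ zero)))))) (vnil (Eq Nat (succ (succ (succ (succ (succ zero))))) (succ (succ (succ (succ (succ zero)))))))
inferred type:
  Vec (Eq Nat (succ (succ (succ (succ (succ zero))))) (succ (succ (succ (succ (succ zero)))))) (succ zero)
observation: no redex remains anywhere in the term; it is its own normal form.


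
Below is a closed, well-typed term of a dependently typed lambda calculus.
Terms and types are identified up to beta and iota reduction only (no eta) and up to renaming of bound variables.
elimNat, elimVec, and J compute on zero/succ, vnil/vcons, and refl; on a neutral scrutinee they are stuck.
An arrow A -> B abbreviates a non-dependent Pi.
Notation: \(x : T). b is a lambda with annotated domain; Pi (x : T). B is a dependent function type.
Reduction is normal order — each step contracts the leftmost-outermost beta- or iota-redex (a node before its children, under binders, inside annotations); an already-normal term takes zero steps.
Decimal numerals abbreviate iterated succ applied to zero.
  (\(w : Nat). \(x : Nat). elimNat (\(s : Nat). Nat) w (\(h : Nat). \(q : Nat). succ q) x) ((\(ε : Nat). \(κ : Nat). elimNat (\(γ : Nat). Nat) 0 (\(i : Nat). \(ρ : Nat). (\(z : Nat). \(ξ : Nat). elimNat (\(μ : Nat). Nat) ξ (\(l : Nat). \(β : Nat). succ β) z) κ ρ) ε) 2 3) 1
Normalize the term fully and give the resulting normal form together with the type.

reduced normal form:
  7
inferred type:
  Nat


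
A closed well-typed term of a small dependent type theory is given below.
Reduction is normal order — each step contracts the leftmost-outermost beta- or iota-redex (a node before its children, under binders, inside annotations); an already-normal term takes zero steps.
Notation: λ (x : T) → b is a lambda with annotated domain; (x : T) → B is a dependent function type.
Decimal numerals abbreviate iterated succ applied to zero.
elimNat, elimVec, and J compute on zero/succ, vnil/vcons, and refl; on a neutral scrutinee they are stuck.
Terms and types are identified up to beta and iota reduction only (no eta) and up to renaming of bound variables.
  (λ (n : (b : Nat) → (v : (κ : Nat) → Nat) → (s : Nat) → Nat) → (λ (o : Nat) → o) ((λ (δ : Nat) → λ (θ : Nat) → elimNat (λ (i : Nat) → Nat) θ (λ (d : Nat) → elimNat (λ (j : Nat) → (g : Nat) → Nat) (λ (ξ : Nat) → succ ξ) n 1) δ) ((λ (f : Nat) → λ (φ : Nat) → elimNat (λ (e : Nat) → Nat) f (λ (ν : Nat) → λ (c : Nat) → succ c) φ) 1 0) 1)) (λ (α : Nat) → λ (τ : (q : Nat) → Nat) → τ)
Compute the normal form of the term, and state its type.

resulting normal form:
  2
inferred type:
  Nat
observation: the term reaches its normal form after 15 normal-order steps.


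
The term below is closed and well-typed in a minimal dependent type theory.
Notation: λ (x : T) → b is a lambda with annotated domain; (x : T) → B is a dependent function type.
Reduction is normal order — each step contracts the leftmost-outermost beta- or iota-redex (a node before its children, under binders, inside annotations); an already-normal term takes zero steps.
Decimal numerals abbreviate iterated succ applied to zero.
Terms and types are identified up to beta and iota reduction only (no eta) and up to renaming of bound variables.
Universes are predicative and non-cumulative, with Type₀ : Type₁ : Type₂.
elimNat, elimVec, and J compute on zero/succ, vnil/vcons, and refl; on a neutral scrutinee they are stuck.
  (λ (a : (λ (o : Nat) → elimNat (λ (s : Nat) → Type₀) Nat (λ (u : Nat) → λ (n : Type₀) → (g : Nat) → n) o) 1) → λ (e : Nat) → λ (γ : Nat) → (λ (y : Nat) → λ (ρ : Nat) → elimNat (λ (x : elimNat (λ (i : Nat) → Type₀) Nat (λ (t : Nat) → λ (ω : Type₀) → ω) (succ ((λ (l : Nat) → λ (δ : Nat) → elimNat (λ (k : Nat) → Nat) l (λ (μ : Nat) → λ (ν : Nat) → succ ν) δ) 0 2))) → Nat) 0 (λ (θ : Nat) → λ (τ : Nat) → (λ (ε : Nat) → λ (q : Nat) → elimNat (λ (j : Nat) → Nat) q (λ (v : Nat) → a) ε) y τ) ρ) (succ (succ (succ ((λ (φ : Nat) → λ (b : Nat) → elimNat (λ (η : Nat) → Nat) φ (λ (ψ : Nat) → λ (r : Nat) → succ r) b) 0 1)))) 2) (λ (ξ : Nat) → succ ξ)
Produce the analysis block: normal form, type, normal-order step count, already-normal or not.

normal form:
  λ (a : Nat) → λ (o : Nat) → 8
the term's type:
  (a : Nat) → (o : Nat) → Nat
steps to reach normal form (normal order): 52
already normal: no
first contracted redex: a beta-redex


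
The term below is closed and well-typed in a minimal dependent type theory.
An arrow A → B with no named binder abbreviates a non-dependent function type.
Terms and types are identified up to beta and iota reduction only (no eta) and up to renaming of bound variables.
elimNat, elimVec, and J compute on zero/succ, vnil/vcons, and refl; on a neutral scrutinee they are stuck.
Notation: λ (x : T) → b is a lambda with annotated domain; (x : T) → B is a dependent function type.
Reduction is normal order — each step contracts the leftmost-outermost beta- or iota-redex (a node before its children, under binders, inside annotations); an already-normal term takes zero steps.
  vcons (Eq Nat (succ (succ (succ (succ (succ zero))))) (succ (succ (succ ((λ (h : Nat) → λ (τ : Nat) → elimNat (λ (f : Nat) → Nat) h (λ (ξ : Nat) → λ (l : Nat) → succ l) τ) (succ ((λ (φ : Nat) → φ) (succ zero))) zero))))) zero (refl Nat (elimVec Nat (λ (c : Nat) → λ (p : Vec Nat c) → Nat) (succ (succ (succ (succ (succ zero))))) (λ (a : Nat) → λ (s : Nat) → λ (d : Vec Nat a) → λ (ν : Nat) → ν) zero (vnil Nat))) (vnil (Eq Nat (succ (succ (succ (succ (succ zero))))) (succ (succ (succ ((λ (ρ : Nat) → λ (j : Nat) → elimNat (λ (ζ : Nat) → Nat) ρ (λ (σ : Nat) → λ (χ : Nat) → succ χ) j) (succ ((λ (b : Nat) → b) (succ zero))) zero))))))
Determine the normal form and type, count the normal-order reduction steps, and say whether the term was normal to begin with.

resulting normal form:
  vcons (Eq Nat (succ (succ (succ (succ (succ zero))))) (succ (succ (succ (succ (succ zero)))))) zero (refl Nat (succ (succ (succ (succ (succ zero)))))) (vnil (Eq Nat (succ (succ (succ (succ (succ zero))))) (succ (succ (succ (succ (succ zero)))))))
type:
  Vec (Eq Nat (succ (succ (succ (succ (succ zero))))) (succ (succ (succ (succ (succ zero)))))) (succ zero)
steps to reach normal form (normal order): 9
term was already normal: no
first redex: a beta-redex


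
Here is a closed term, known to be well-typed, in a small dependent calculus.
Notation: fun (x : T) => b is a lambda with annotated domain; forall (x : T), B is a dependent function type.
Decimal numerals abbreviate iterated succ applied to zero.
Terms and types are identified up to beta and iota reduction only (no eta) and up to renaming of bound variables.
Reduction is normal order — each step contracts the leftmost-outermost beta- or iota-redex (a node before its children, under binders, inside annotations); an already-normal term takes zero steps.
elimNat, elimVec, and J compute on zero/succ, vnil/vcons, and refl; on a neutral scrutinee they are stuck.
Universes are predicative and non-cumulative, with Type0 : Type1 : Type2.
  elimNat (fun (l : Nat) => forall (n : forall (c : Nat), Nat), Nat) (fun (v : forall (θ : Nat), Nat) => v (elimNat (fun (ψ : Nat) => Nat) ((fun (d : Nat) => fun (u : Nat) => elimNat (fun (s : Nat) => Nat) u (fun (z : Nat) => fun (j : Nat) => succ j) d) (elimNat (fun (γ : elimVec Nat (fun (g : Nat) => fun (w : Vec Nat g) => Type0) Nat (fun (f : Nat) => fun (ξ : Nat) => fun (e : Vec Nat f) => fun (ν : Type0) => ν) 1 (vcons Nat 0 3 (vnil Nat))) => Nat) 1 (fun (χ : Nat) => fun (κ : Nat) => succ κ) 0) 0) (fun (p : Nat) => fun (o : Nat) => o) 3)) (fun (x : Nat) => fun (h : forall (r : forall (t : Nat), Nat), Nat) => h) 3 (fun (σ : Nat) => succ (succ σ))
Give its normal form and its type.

normal form:
  3
inferred type:
  Nat
observation: normalization takes exactly 29 steps under the normal-order strategy.


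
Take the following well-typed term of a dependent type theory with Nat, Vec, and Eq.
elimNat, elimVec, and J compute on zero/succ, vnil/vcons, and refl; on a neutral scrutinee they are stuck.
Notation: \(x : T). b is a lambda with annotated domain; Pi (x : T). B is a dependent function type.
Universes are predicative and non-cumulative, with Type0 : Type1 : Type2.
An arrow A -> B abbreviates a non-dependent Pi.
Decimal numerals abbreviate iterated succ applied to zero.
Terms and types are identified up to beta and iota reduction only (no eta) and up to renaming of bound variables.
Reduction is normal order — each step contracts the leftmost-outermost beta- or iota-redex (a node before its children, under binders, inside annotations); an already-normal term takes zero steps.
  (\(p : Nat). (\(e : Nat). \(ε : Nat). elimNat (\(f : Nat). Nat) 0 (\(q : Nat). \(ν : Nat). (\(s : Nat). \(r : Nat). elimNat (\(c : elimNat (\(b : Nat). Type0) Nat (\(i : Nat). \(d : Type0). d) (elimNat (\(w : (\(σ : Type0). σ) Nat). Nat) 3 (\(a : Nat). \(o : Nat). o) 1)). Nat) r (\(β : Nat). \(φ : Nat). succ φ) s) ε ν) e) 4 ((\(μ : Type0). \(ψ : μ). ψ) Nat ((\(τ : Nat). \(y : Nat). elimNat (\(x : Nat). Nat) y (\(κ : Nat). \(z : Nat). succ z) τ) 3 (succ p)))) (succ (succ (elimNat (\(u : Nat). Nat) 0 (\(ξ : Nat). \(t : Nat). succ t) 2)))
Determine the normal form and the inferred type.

resulting normal form:
  32
inferred type:
  Nat
observation: contracting a beta-redex first, the term normalizes in 264 steps.


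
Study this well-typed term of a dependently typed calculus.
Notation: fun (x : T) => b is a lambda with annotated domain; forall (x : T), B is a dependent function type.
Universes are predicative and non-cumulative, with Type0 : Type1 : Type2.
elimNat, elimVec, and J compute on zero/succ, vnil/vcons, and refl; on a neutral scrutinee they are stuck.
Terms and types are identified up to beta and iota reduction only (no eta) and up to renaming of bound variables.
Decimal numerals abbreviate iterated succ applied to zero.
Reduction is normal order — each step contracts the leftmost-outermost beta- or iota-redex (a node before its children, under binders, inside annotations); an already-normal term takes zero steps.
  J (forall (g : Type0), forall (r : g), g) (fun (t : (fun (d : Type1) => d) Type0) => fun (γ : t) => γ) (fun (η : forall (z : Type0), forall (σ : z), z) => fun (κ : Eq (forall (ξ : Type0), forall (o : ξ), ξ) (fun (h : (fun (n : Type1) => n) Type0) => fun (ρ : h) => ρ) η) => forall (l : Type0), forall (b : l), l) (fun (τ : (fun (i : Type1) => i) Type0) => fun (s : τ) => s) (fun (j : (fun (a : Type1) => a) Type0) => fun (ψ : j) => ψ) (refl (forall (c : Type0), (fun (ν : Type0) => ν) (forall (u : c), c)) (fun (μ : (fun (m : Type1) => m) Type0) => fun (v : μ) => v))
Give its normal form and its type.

normal form:
  fun (g : Type0) => fun (r : g) => r
the term's type:
  forall (g : Type0), forall (r : g), g


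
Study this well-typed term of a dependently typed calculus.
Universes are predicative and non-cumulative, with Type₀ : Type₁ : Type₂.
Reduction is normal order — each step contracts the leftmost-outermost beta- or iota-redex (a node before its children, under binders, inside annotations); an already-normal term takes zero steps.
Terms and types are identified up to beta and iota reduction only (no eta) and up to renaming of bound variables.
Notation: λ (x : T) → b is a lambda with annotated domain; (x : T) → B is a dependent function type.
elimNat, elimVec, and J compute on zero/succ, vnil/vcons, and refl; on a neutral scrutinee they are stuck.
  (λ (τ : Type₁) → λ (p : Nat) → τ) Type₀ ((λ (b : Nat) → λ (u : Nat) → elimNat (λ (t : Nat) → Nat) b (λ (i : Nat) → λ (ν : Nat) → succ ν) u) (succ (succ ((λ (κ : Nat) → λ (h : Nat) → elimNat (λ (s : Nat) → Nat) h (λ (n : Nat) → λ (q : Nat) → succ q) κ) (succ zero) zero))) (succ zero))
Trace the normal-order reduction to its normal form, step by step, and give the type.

reduction (normal order):
  (λ (τ : Type₁) → λ (p : Nat) → τ) Type₀ ((λ (b : Nat) → λ (u : Nat) → elimNat (λ (t : Nat) → Nat) b (λ (i : Nat) → λ (ν : Nat) → succ ν) u) (succ (succ ((λ (κ : Nat) → λ (h : Nat) → elimNat (λ (s : Nat) → Nat) h (λ (n : Nat) → λ (q : Nat) → succ q) κ) (succ zero) zero))) (succ zero))
  ~> (λ (τ : Nat) → Type₀) ((λ (p : Nat) → λ (b : Nat) → elimNat (λ (u : Nat) → Nat) p (λ (t : Nat) → λ (i : Nat) → succ i) b) (succ (succ ((λ (ν : Nat) → λ (κ : Nat) → elimNat (λ (h : Nat) → Nat) κ (λ (s : Nat) → λ (n : Nat) → succ n) ν) (succ zero) zero))) (succ zero))
  ~> Type₀
type:
  Type₁


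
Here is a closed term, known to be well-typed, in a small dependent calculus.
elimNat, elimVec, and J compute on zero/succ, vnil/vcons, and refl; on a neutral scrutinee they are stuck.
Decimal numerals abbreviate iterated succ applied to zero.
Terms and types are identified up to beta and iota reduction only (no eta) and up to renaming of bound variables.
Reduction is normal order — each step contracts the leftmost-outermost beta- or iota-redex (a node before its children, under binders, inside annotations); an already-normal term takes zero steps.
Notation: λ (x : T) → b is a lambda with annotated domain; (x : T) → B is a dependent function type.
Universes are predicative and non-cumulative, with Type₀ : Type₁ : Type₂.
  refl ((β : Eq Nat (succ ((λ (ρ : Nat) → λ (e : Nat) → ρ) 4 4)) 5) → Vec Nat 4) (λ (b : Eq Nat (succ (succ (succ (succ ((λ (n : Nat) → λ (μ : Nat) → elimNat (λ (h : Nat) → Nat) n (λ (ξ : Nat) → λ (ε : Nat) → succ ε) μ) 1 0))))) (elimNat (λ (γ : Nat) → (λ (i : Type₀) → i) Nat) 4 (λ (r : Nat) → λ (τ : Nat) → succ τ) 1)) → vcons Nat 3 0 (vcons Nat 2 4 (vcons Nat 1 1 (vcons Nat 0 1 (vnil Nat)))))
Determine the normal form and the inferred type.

normal form:
  refl ((β : Eq Nat 5 5) → Vec Nat 4) (λ (ρ : Eq Nat 5 5) → vcons Nat 3 0 (vcons Nat 2 4 (vcons Nat 1 1 (vcons Nat 0 1 (vnil Nat)))))
the term's type:
  Eq ((β : Eq Nat 5 5) → Vec Nat 4) (λ (ρ : Eq Nat 5 5) → vcons Nat 3 0 (vcons Nat 2 4 (vcons Nat 1 1 (vcons Nat 0 1 (vnil Nat))))) (λ (e : Eq Nat 5 5) → vcons Nat 3 0 (vcons Nat 2 4 (vcons Nat 1 1 (vcons Nat 0 1 (vnil Nat)))))


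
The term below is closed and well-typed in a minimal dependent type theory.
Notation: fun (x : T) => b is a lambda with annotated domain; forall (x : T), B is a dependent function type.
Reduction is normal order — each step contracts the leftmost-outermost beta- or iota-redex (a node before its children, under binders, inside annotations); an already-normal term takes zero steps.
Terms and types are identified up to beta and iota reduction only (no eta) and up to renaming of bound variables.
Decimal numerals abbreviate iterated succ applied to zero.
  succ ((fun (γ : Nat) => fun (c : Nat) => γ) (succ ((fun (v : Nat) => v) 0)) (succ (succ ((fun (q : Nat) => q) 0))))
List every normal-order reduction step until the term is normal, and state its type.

reduction (normal order):
  succ ((fun (γ : Nat) => fun (c : Nat) => γ) (succ ((fun (v : Nat) => v) 0)) (succ (succ ((fun (q : Nat) => q) 0))))
  ~> succ ((fun (γ : Nat) => succ ((fun (c : Nat) => c) 0)) (succ (succ ((fun (v : Nat) => v) 0))))
  ~> succ (succ ((fun (γ : Nat) => γ) 0))
  ~> 2
inferred type:
  Nat


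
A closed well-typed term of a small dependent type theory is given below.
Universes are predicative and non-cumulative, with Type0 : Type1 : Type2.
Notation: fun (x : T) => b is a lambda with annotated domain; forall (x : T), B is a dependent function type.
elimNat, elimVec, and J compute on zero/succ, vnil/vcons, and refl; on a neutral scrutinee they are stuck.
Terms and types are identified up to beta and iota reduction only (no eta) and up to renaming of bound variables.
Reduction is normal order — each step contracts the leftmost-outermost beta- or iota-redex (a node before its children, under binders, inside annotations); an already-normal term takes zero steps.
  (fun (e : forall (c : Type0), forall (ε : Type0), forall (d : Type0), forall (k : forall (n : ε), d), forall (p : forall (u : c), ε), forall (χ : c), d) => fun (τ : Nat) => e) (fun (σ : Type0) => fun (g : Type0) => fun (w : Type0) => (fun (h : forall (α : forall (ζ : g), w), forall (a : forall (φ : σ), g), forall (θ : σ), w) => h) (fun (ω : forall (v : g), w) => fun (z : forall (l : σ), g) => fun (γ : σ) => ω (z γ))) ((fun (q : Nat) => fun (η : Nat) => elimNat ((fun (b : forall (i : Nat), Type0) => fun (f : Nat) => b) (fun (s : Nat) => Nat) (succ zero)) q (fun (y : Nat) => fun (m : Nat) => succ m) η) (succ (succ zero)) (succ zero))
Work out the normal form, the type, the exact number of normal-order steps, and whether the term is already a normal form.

normal form:
  fun (e : Type0) => fun (c : Type0) => fun (ε : Type0) => fun (d : forall (k : c), ε) => fun (n : forall (p : e), c) => fun (u : e) => d (n u)
type:
  forall (e : Type0), forall (c : Type0), forall (ε : Type0), forall (d : forall (k : c), ε), forall (n : forall (p : e), c), forall (u : e), ε
normal-order step count: 3
already normal: no
first redex: a beta-redex
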